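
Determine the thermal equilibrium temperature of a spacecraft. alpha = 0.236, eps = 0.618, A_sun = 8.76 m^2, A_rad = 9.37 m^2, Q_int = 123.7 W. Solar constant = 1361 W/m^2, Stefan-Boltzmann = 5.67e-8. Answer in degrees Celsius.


Numerator = alpha*S*A_sun + Q_int = 0.236*1361*8.76 + 123.7 = 2937.3770 W
Denominator = eps*sigma*A_rad = 0.618*5.67e-8*9.37 = 3.2833042e-07 W/K^4
T^4 = 8.9464051e+09 K^4
T = 307.5475 K = 34.3975 C

34.3975 degrees Celsius


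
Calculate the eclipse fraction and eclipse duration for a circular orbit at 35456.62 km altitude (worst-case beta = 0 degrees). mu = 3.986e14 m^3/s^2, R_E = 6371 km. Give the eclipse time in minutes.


r = 41827.6200 km
T = 1418.9095 min
Eclipse fraction = arcsin(R_E/r)/pi = arcsin(6371.0000/41827.6200)/pi
= arcsin(0.1523156)/pi = 0.04867302
Eclipse duration = 0.04867302 * 1418.9095 = 69.0626 min

69.0626 minutes


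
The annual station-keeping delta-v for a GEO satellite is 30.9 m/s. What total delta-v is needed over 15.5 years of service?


dV = rate * years = 30.9 * 15.5
dV = 478.9500 m/s

478.9500 m/s


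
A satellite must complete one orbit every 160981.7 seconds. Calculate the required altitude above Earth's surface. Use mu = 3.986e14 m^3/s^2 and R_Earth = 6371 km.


T = 160981.7 s
r = (mu*T^2/(4*pi^2))^(1/3) = (3.986e14 * 160981.7^2 / (4*pi^2))^(1/3)
r = 6.3960256e+07 m = 63960.2558 km
alt = r - R_E = 63960.2558 - 6371 = 57589.2558 km

57589.2558 km


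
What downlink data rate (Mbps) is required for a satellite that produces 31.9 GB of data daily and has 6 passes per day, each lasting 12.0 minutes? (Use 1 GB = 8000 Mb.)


total contact time = 6 * 12.0 * 60 = 4320.0000 s
data = 31.9 GB = 255200.0000 Mb
rate = 255200.0000 / 4320.0000 = 59.0741 Mbps

59.0741 Mbps


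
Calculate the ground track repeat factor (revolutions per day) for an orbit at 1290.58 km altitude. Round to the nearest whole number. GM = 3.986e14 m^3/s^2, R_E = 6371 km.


r = 7.66158e+06 m
T = 2*pi*sqrt(r^3/mu) = 6674.0389 s = 111.2340 min
revs/day = 1440 / 111.2340 = 12.9457
Rounded: 13 revolutions per day

13 revolutions per day


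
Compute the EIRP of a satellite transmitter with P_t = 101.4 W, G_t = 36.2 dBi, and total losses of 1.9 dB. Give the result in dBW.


Pt = 101.4 W = 20.0604 dBW
EIRP = Pt_dBW + Gt - losses = 20.0604 + 36.2 - 1.9 = 54.3604 dBW

54.3604 dBW


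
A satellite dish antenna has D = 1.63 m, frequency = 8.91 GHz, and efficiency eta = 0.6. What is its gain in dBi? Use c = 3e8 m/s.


lambda = c/f = 3e8 / 8.91e+09 = 0.03367003 m
G = eta*(pi*D/lambda)^2 = 0.6*(pi*1.63/0.03367003)^2
G = 13878.3905 (linear)
G = 10*log10(13878.3905) = 41.4234 dBi

41.4234 dBi


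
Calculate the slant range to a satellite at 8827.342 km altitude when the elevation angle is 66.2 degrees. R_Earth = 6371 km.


h = 8827.342 km, el = 66.2 deg
d = -R_E*sin(el) + sqrt((R_E*sin(el))^2 + 2*R_E*h + h^2)
d = -6371.0000*sin(1.1554) + sqrt((6371.0000*0.9149597)^2 + 2*6371.0000*8827.342 + 8827.342^2)
d = 9150.0985 km

9150.0985 km


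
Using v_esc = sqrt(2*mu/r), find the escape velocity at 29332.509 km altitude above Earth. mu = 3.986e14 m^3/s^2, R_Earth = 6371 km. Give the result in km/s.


r = 6371.0 + 29332.509 = 35703.5090 km = 3.5703509e+07 m
v_esc = sqrt(2*mu/r) = sqrt(2*3.986e14 / 3.5703509e+07)
v_esc = 4725.2870 m/s = 4.7253 km/s

4.7253 km/s


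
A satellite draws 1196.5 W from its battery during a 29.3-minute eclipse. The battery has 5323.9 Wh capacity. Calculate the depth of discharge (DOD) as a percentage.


E_used = P * t / 60 = 1196.5 * 29.3 / 60 = 584.2908 Wh
DOD = E_used / E_total * 100 = 584.2908 / 5323.9 * 100
DOD = 10.9749 %

10.9749 %


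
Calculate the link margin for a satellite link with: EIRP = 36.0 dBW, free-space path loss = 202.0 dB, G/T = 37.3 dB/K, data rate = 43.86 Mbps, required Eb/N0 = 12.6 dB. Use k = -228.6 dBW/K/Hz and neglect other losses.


C/N0 = EIRP - FSPL + G/T - k = 36.0 - 202.0 + 37.3 - (-228.6)
C/N0 = 99.9000 dB-Hz
R_b = 43.86 Mbps = 4.386e+07 bps -> 10*log10(R_b) = 76.4207 dB-Hz
Eb/N0 = C/N0 - 10*log10(R_b) = 99.9000 - 76.4207 = 23.4793 dB
Margin = Eb/N0 - Eb/N0_req = 23.4793 - 12.6 = 10.8793 dB (link closes)

10.8793 dB


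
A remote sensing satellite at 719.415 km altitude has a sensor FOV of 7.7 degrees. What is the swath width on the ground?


FOV = 7.7 deg = 0.1343904 rad
swath = 2 * alt * tan(FOV/2) = 2 * 719.415 * tan(0.06719518)
swath = 2 * 719.415 * 0.06729649
swath = 96.8282 km

96.8282 km


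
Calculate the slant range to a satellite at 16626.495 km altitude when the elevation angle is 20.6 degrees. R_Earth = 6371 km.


h = 16626.495 km, el = 20.6 deg
d = -R_E*sin(el) + sqrt((R_E*sin(el))^2 + 2*R_E*h + h^2)
d = -6371.0000*sin(0.3595378) + sqrt((6371.0000*0.3518416)^2 + 2*6371.0000*16626.495 + 16626.495^2)
d = 19969.2212 km

19969.2212 km


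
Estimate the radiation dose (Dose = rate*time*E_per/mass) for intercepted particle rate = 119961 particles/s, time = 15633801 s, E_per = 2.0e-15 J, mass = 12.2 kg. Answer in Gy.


Total energy deposited = rate * time * E_per
  = 119961 * 15633801 * 2.0e-15 = 0.003750893 J
Dose = E_total / mass = 0.003750893 / 12.2
Dose = 3.0745023e-04 Gy

3.0745e-04 Gy


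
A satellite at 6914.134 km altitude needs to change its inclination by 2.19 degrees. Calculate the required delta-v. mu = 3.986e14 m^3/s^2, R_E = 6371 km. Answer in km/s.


r = 13285.1340 km = 1.3285134e+07 m
V = sqrt(mu/r) = 5477.5415 m/s
di = 2.19 deg = 0.03822271 rad
dV = 2*V*sin(di/2) = 2*5477.5415*sin(0.01911136)
dV = 209.3537 m/s = 0.2093537 km/s

0.2094 km/s


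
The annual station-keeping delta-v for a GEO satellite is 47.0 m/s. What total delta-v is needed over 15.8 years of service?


dV = rate * years = 47.0 * 15.8
dV = 742.6000 m/s

742.6000 m/s


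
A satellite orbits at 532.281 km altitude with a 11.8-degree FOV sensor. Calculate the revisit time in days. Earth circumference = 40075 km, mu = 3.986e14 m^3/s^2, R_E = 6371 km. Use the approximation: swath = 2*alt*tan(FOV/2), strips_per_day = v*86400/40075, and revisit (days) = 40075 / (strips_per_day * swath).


swath = 2*532.281*tan(0.1029744) = 110.0118 km
v = sqrt(mu/r) = 7598.7275 m/s = 7.5987 km/s
strips/day = v*86400/40075 = 7.5987*86400/40075 = 16.3825
coverage/day = strips * swath = 16.3825 * 110.0118 = 1802.2718 km
revisit = 40075 / 1802.2718 = 22.2358 days

22.2358 days


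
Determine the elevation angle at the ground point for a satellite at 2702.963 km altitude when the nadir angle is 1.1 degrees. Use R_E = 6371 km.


r = R_E + alt = 9073.9630 km
Law of sines in the satellite / Earth-center / ground-point triangle:
  sin(nadir)/R_E = sin(90 + el)/r  =>  cos(el) = (r/R_E)*sin(nadir)
cos(el) = (9073.9630 / 6371.0000) * sin(1.1 deg) = 0.02734216
el = arccos(0.02734216) = 88.4332 deg
(Earth-central angle = 90 - nadir - el = 0.4667855 deg)

88.4332 degrees


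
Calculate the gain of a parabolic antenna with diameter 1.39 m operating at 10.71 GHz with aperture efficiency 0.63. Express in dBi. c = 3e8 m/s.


lambda = c/f = 3e8 / 1.071e+10 = 0.0280112 m
G = eta*(pi*D/lambda)^2 = 0.63*(pi*1.39/0.0280112)^2
G = 15311.0977 (linear)
G = 10*log10(15311.0977) = 41.8501 dBi

41.8501 dBi


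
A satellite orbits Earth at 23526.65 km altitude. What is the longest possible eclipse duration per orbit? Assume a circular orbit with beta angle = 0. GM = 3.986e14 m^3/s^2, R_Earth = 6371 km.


r = 29897.6500 km
T = 857.4633 min
Eclipse fraction = arcsin(R_E/r)/pi = arcsin(6371.0000/29897.6500)/pi
= arcsin(0.2130937)/pi = 0.06835395
Eclipse duration = 0.06835395 * 857.4633 = 58.6110 min

58.6110 minutes


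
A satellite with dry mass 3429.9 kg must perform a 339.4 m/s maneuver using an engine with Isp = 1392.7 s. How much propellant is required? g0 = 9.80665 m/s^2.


ve = Isp * g0 = 1392.7 * 9.80665 = 13657.721455 m/s
mass ratio = exp(dv/ve) = exp(339.4/13657.721455) = 1.02516176
m_prop = m_dry * (mr - 1) = 3429.9 * (1.02516176 - 1)
m_prop = 86.3023 kg

86.3023 kg


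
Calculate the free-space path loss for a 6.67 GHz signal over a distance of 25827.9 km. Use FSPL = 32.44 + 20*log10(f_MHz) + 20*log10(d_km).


f = 6.67 GHz = 6670.0000 MHz
d = 25827.9 km
FSPL = 32.44 + 20*log10(6670.0000) + 20*log10(25827.9)
FSPL = 32.44 + 76.4825 + 88.2418
FSPL = 197.1643 dB

197.1643 dB


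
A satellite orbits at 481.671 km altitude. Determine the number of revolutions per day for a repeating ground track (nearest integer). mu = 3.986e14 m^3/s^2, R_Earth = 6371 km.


r = 6.852671e+06 m
T = 2*pi*sqrt(r^3/mu) = 5645.4822 s = 94.0914 min
revs/day = 1440 / 94.0914 = 15.3043
Rounded: 15 revolutions per day

15 revolutions per day


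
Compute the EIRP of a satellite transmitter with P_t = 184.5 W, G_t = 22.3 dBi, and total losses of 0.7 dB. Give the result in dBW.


Pt = 184.5 W = 22.6600 dBW
EIRP = Pt_dBW + Gt - losses = 22.6600 + 22.3 - 0.7 = 44.2600 dBW

44.2600 dBW


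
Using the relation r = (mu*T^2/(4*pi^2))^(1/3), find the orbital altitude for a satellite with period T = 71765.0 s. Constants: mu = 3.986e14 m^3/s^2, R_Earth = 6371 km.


T = 71765.0 s
r = (mu*T^2/(4*pi^2))^(1/3) = (3.986e14 * 71765.0^2 / (4*pi^2))^(1/3)
r = 3.73251e+07 m = 37325.0999 km
alt = r - R_E = 37325.0999 - 6371 = 30954.0999 km

30954.0999 km


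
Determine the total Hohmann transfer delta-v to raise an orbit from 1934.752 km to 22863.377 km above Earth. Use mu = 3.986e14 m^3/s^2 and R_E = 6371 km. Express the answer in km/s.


r1 = 8305.7520 km = 8.305752e+06 m
r2 = 29234.3770 km = 2.9234377e+07 m
dv1 = sqrt(mu/r1)*(sqrt(2*r2/(r1+r2)) - 1) = 1718.0195 m/s
dv2 = sqrt(mu/r2)*(1 - sqrt(2*r1/(r1+r2))) = 1236.2278 m/s
total dv = |dv1| + |dv2| = 1718.0195 + 1236.2278 = 2954.2474 m/s = 2.9542 km/s

2.9542 km/s


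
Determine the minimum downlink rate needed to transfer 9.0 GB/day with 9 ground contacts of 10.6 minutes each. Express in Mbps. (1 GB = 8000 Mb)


total contact time = 9 * 10.6 * 60 = 5724.0000 s
data = 9.0 GB = 72000.0000 Mb
rate = 72000.0000 / 5724.0000 = 12.5786 Mbps

12.5786 Mbps


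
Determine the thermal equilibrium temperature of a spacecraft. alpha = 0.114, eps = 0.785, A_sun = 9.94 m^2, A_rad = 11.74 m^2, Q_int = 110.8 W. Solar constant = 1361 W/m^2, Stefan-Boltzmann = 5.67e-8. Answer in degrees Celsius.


Numerator = alpha*S*A_sun + Q_int = 0.114*1361*9.94 + 110.8 = 1653.0308 W
Denominator = eps*sigma*A_rad = 0.785*5.67e-8*11.74 = 5.2254153e-07 W/K^4
T^4 = 3.1634438e+09 K^4
T = 237.1592 K = -35.9908 C

-35.9908 degrees Celsius


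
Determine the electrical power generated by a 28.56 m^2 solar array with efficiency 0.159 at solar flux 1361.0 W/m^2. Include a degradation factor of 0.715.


P = area * eta * S * degradation
P = 28.56 * 0.159 * 1361.0 * 0.715
P = 4418.9541 W

4418.9541 W


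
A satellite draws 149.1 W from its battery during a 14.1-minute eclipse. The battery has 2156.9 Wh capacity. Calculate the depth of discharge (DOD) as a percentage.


E_used = P * t / 60 = 149.1 * 14.1 / 60 = 35.0385 Wh
DOD = E_used / E_total * 100 = 35.0385 / 2156.9 * 100
DOD = 1.6245 %

1.6245 %


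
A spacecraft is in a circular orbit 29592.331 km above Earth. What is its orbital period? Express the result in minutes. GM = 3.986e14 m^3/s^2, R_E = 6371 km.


r = 35963.3310 km = 3.5963331e+07 m
T = 2*pi*sqrt(r^3/mu) = 2*pi*sqrt(4.6513576e+22 / 3.986e14)
T = 67873.6315 s = 1131.2272 min

1131.2272 minutes


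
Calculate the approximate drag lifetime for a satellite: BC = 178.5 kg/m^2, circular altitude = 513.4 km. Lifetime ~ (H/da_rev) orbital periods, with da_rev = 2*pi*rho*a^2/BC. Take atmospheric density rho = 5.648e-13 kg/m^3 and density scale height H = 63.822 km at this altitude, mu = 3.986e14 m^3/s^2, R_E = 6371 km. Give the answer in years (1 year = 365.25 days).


a = R_E + alt = 6884.4000 km = 6.8844e+06 m
da_rev = 2*pi*rho*a^2/BC = 2*pi*5.648e-13*(6.8844e+06)^2/178.5 = 0.942255167 m per revolution
N = H/da_rev = 63822.0000 m / 0.942255167 m = 67733.2449 revolutions
P = 2*pi*sqrt(a^3/mu) = 5684.7368 s
lifetime = N*P = 67733.2449 * 5684.7368 = 3.8504567e+08 s = 4456.5471 days
years = 4456.5471 / 365.25 = 12.2014 years

12.2014 years


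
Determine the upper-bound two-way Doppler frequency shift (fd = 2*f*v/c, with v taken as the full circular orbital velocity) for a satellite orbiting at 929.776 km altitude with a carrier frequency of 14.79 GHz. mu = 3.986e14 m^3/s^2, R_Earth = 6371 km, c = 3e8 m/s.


r = 7.300776e+06 m
v = sqrt(mu/r) = 7388.9739 m/s (worst-case radial velocity)
f = 14.79 GHz = 1.479e+10 Hz
fd = 2*f*v/c = 2*1.479e+10*7388.9739/3.0e+08
fd = 728552.8312 Hz

728552.8312 Hz


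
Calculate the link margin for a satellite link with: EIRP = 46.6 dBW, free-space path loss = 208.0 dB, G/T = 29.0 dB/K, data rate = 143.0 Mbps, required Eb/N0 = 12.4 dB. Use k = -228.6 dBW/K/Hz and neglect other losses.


C/N0 = EIRP - FSPL + G/T - k = 46.6 - 208.0 + 29.0 - (-228.6)
C/N0 = 96.2000 dB-Hz
R_b = 143.0 Mbps = 1.43e+08 bps -> 10*log10(R_b) = 81.5534 dB-Hz
Eb/N0 = C/N0 - 10*log10(R_b) = 96.2000 - 81.5534 = 14.6466 dB
Margin = Eb/N0 - Eb/N0_req = 14.6466 - 12.4 = 2.2466 dB (link closes)

2.2466 dB


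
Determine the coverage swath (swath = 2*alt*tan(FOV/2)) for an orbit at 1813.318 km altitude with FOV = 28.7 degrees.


FOV = 28.7 deg = 0.5009095 rad
swath = 2 * alt * tan(FOV/2) = 2 * 1813.318 * tan(0.2504547)
swath = 2 * 1813.318 * 0.2558264
swath = 927.7891 km

927.7891 km


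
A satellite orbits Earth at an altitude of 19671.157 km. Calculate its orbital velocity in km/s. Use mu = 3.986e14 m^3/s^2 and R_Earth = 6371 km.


r = R_E + alt = 6371.0 + 19671.157 = 26042.1570 km = 2.6042157e+07 m
v = sqrt(mu/r) = sqrt(3.986e14 / 2.6042157e+07) = 3912.2822 m/s = 3.9123 km/s

3.9123 km/s


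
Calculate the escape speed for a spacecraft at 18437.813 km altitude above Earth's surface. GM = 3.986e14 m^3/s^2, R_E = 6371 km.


r = 6371.0 + 18437.813 = 24808.8130 km = 2.4808813e+07 m
v_esc = sqrt(2*mu/r) = sqrt(2*3.986e14 / 2.4808813e+07)
v_esc = 5668.6632 m/s = 5.6687 km/s

5.6687 km/s


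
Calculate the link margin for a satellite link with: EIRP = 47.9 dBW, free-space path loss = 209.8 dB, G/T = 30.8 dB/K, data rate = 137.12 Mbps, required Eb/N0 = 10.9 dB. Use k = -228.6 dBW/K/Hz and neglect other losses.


C/N0 = EIRP - FSPL + G/T - k = 47.9 - 209.8 + 30.8 - (-228.6)
C/N0 = 97.5000 dB-Hz
R_b = 137.12 Mbps = 1.3712e+08 bps -> 10*log10(R_b) = 81.3710 dB-Hz
Eb/N0 = C/N0 - 10*log10(R_b) = 97.5000 - 81.3710 = 16.1290 dB
Margin = Eb/N0 - Eb/N0_req = 16.1290 - 10.9 = 5.2290 dB (link closes)

5.2290 dB


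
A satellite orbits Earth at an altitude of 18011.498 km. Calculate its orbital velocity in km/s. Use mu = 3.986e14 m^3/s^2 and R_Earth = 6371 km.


r = R_E + alt = 6371.0 + 18011.498 = 24382.4980 km = 2.4382498e+07 m
v = sqrt(mu/r) = sqrt(3.986e14 / 2.4382498e+07) = 4043.2403 m/s = 4.0432 km/s

4.0432 km/s


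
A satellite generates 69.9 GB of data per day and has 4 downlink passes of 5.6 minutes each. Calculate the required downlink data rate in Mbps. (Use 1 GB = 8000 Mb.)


total contact time = 4 * 5.6 * 60 = 1344.0000 s
data = 69.9 GB = 559200.0000 Mb
rate = 559200.0000 / 1344.0000 = 416.0714 Mbps

416.0714 Mbps


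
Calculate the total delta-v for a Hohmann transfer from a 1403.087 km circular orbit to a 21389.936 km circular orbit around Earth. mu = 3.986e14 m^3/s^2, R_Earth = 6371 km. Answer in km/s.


r1 = 7774.0870 km = 7.774087e+06 m
r2 = 27760.9360 km = 2.7760936e+07 m
dv1 = sqrt(mu/r1)*(sqrt(2*r2/(r1+r2)) - 1) = 1789.9984 m/s
dv2 = sqrt(mu/r2)*(1 - sqrt(2*r1/(r1+r2))) = 1282.7627 m/s
total dv = |dv1| + |dv2| = 1789.9984 + 1282.7627 = 3072.7611 m/s = 3.0728 km/s

3.0728 km/s


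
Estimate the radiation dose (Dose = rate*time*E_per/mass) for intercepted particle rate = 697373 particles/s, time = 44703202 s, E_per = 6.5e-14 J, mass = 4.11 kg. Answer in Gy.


Total energy deposited = rate * time * E_per
  = 697373 * 44703202 * 6.5e-14 = 2.0264 J
Dose = E_total / mass = 2.0264 / 4.11
Dose = 0.4930322 Gy

0.4930 Gy


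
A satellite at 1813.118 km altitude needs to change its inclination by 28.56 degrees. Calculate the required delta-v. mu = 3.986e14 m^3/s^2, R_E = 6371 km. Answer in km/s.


r = 8184.1180 km = 8.184118e+06 m
V = sqrt(mu/r) = 6978.8314 m/s
di = 28.56 deg = 0.498466 rad
dV = 2*V*sin(di/2) = 2*6978.8314*sin(0.249233)
dV = 3442.8075 m/s = 3.4428 km/s

3.4428 km/s


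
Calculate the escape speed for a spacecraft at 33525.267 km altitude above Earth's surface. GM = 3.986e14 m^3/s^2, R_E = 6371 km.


r = 6371.0 + 33525.267 = 39896.2670 km = 3.9896267e+07 m
v_esc = sqrt(2*mu/r) = sqrt(2*3.986e14 / 3.9896267e+07)
v_esc = 4470.1028 m/s = 4.4701 km/s

4.4701 km/s


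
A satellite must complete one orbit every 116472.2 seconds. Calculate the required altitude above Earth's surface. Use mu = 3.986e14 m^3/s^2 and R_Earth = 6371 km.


T = 116472.2 s
r = (mu*T^2/(4*pi^2))^(1/3) = (3.986e14 * 116472.2^2 / (4*pi^2))^(1/3)
r = 5.1547472e+07 m = 51547.4720 km
alt = r - R_E = 51547.4720 - 6371 = 45176.4720 km

45176.4720 km


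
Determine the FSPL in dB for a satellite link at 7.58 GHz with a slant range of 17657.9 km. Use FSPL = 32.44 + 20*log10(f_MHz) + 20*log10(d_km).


f = 7.58 GHz = 7580.0000 MHz
d = 17657.9 km
FSPL = 32.44 + 20*log10(7580.0000) + 20*log10(17657.9)
FSPL = 32.44 + 77.5934 + 84.9388
FSPL = 194.9722 dB

194.9722 dB


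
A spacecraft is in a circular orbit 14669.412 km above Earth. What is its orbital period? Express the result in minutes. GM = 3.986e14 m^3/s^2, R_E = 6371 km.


r = 21040.4120 km = 2.1040412e+07 m
T = 2*pi*sqrt(r^3/mu) = 2*pi*sqrt(9.314568e+21 / 3.986e14)
T = 30373.3420 s = 506.2224 min

506.2224 minutes


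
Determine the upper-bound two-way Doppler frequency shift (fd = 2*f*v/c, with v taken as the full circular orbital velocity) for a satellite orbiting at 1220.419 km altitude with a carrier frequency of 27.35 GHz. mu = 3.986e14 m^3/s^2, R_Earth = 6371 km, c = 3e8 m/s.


r = 7.591419e+06 m
v = sqrt(mu/r) = 7246.1474 m/s (worst-case radial velocity)
f = 27.35 GHz = 2.735e+10 Hz
fd = 2*f*v/c = 2*2.735e+10*7246.1474/3.0e+08
fd = 1.3212142e+06 Hz

1.3212e+06 Hz


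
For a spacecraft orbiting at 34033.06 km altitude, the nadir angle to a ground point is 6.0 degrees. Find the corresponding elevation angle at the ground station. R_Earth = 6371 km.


r = R_E + alt = 40404.0600 km
Law of sines in the satellite / Earth-center / ground-point triangle:
  sin(nadir)/R_E = sin(90 + el)/r  =>  cos(el) = (r/R_E)*sin(nadir)
cos(el) = (40404.0600 / 6371.0000) * sin(6.0 deg) = 0.662906
el = arccos(0.662906) = 48.4781 deg
(Earth-central angle = 90 - nadir - el = 35.5219 deg)

48.4781 degrees


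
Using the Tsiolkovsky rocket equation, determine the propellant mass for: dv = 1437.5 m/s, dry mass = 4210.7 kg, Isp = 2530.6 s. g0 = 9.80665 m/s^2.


ve = Isp * g0 = 2530.6 * 9.80665 = 24816.708490 m/s
mass ratio = exp(dv/ve) = exp(1437.5/24816.708490) = 1.05963519
m_prop = m_dry * (mr - 1) = 4210.7 * (1.05963519 - 1)
m_prop = 251.1059 kg

251.1059 kg


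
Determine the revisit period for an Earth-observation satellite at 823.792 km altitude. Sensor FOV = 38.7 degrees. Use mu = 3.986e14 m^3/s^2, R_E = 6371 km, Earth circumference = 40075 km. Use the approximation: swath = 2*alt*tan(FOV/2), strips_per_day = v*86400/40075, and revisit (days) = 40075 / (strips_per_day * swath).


swath = 2*823.792*tan(0.3377212) = 578.5903 km
v = sqrt(mu/r) = 7443.1972 m/s = 7.4432 km/s
strips/day = v*86400/40075 = 7.4432*86400/40075 = 16.0472
coverage/day = strips * swath = 16.0472 * 578.5903 = 9284.7646 km
revisit = 40075 / 9284.7646 = 4.3162 days

4.3162 days


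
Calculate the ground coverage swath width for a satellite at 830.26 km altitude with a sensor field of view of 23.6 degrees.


FOV = 23.6 deg = 0.4118977 rad
swath = 2 * alt * tan(FOV/2) = 2 * 830.26 * tan(0.2059489)
swath = 2 * 830.26 * 0.2089109
swath = 346.9007 km

346.9007 km


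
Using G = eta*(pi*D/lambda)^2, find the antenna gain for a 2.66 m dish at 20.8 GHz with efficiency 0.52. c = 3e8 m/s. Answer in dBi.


lambda = c/f = 3e8 / 2.08e+10 = 0.01442308 m
G = eta*(pi*D/lambda)^2 = 0.52*(pi*2.66/0.01442308)^2
G = 174562.3271 (linear)
G = 10*log10(174562.3271) = 52.4195 dBi

52.4195 dBi


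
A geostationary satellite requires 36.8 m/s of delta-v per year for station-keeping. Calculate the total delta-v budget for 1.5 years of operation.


dV = rate * years = 36.8 * 1.5
dV = 55.2000 m/s

55.2000 m/s


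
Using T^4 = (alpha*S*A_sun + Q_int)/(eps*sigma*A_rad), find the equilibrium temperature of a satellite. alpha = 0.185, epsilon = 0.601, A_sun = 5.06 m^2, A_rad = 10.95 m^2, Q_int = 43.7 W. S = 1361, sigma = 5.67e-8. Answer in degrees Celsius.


Numerator = alpha*S*A_sun + Q_int = 0.185*1361*5.06 + 43.7 = 1317.7321 W
Denominator = eps*sigma*A_rad = 0.601*5.67e-8*10.95 = 3.7313986e-07 W/K^4
T^4 = 3.5314696e+09 K^4
T = 243.7748 K = -29.3752 C

-29.3752 degrees Celsius


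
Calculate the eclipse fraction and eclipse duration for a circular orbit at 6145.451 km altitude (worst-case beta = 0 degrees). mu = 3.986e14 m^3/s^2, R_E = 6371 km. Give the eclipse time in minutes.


r = 12516.4510 km
T = 232.2639 min
Eclipse fraction = arcsin(R_E/r)/pi = arcsin(6371.0000/12516.4510)/pi
= arcsin(0.5090101)/pi = 0.1699884
Eclipse duration = 0.1699884 * 232.2639 = 39.4822 min

39.4822 minutes


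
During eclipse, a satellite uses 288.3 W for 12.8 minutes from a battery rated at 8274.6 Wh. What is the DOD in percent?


E_used = P * t / 60 = 288.3 * 12.8 / 60 = 61.5040 Wh
DOD = E_used / E_total * 100 = 61.5040 / 8274.6 * 100
DOD = 0.7432867 %

0.7433 %


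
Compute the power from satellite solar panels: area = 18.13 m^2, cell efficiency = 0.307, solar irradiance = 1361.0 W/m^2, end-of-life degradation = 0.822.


P = area * eta * S * degradation
P = 18.13 * 0.307 * 1361.0 * 0.822
P = 6226.8173 W

6226.8173 W


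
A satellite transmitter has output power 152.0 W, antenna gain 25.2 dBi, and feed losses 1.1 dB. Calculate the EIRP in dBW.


Pt = 152.0 W = 21.8184 dBW
EIRP = Pt_dBW + Gt - losses = 21.8184 + 25.2 - 1.1 = 45.9184 dBW

45.9184 dBW


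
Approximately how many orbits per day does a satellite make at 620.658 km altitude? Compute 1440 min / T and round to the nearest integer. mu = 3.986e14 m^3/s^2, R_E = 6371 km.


r = 6.991658e+06 m
T = 2*pi*sqrt(r^3/mu) = 5818.1041 s = 96.9684 min
revs/day = 1440 / 96.9684 = 14.8502
Rounded: 15 revolutions per day

15 revolutions per day


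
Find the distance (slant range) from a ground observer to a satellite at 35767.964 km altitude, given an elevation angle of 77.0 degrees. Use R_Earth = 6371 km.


h = 35767.964 km, el = 77.0 deg
d = -R_E*sin(el) + sqrt((R_E*sin(el))^2 + 2*R_E*h + h^2)
d = -6371.0000*sin(1.3439) + sqrt((6371.0000*0.9743701)^2 + 2*6371.0000*35767.964 + 35767.964^2)
d = 35906.8740 km

35906.8740 km


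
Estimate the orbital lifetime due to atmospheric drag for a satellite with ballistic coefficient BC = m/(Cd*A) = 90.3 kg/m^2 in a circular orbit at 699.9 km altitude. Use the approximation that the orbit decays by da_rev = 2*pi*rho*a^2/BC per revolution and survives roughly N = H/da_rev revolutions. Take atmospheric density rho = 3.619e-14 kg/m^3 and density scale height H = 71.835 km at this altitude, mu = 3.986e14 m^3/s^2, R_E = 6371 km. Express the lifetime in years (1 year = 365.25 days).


a = R_E + alt = 7070.9000 km = 7.0709e+06 m
da_rev = 2*pi*rho*a^2/BC = 2*pi*3.619e-14*(7.0709e+06)^2/90.3 = 0.125901264 m per revolution
N = H/da_rev = 71835.0000 m / 0.125901264 m = 570566.1522 revolutions
P = 2*pi*sqrt(a^3/mu) = 5917.2956 s
lifetime = N*P = 570566.1522 * 5917.2956 = 3.3762086e+09 s = 39076.4881 days
years = 39076.4881 / 365.25 = 106.9856 years

106.9856 years


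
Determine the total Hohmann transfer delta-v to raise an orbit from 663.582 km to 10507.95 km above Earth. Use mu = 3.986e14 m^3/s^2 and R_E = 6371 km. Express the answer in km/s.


r1 = 7034.5820 km = 7.034582e+06 m
r2 = 16878.9500 km = 1.687895e+07 m
dv1 = sqrt(mu/r1)*(sqrt(2*r2/(r1+r2)) - 1) = 1416.1833 m/s
dv2 = sqrt(mu/r2)*(1 - sqrt(2*r1/(r1+r2))) = 1132.1296 m/s
total dv = |dv1| + |dv2| = 1416.1833 + 1132.1296 = 2548.3129 m/s = 2.5483 km/s

2.5483 km/s


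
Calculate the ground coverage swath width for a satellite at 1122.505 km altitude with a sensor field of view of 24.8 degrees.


FOV = 24.8 deg = 0.4328417 rad
swath = 2 * alt * tan(FOV/2) = 2 * 1122.505 * tan(0.2164208)
swath = 2 * 1122.505 * 0.2198643
swath = 493.5975 km

493.5975 km


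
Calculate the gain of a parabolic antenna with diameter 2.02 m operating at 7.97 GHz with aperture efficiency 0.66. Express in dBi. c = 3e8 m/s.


lambda = c/f = 3e8 / 7.97e+09 = 0.03764115 m
G = eta*(pi*D/lambda)^2 = 0.66*(pi*2.02/0.03764115)^2
G = 18759.4695 (linear)
G = 10*log10(18759.4695) = 42.7322 dBi

42.7322 dBi


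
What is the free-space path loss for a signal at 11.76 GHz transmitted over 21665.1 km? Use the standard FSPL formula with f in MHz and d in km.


f = 11.76 GHz = 11760.0000 MHz
d = 21665.1 km
FSPL = 32.44 + 20*log10(11760.0000) + 20*log10(21665.1)
FSPL = 32.44 + 81.4081 + 86.7152
FSPL = 200.5634 dB

200.5634 dB


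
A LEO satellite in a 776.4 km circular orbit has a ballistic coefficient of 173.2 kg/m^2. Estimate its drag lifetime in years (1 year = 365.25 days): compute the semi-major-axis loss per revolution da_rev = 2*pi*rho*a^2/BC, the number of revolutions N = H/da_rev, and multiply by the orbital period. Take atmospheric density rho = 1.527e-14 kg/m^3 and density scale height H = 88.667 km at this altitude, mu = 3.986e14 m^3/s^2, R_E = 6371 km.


a = R_E + alt = 7147.4000 km = 7.1474e+06 m
da_rev = 2*pi*rho*a^2/BC = 2*pi*1.527e-14*(7.1474e+06)^2/173.2 = 0.0282987461 m per revolution
N = H/da_rev = 88667.0000 m / 0.0282987461 m = 3.1332484e+06 revolutions
P = 2*pi*sqrt(a^3/mu) = 6013.5836 s
lifetime = N*P = 3.1332484e+06 * 6013.5836 = 1.8842051e+10 s = 218079.2936 days
years = 218079.2936 / 365.25 = 597.0686 years

597.0686 years


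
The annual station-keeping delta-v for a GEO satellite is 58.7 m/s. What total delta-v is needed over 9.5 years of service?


dV = rate * years = 58.7 * 9.5
dV = 557.6500 m/s

557.6500 m/s


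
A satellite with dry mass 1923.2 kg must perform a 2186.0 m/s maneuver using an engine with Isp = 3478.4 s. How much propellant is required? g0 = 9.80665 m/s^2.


ve = Isp * g0 = 3478.4 * 9.80665 = 34111.451360 m/s
mass ratio = exp(dv/ve) = exp(2186.0/34111.451360) = 1.06618201
m_prop = m_dry * (mr - 1) = 1923.2 * (1.06618201 - 1)
m_prop = 127.2812 kg

127.2812 kg


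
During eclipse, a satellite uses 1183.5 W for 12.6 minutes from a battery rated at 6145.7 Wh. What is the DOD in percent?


E_used = P * t / 60 = 1183.5 * 12.6 / 60 = 248.5350 Wh
DOD = E_used / E_total * 100 = 248.5350 / 6145.7 * 100
DOD = 4.0440 %

4.0440 %


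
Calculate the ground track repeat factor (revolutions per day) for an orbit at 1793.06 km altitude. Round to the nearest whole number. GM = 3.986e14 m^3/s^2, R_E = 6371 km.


r = 8.16406e+06 m
T = 2*pi*sqrt(r^3/mu) = 7341.2583 s = 122.3543 min
revs/day = 1440 / 122.3543 = 11.7691
Rounded: 12 revolutions per day

12 revolutions per day


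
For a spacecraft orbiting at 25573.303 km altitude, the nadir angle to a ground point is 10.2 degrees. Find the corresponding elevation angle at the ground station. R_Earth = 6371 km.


r = R_E + alt = 31944.3030 km
Law of sines in the satellite / Earth-center / ground-point triangle:
  sin(nadir)/R_E = sin(90 + el)/r  =>  cos(el) = (r/R_E)*sin(nadir)
cos(el) = (31944.3030 / 6371.0000) * sin(10.2 deg) = 0.8879059
el = arccos(0.8879059) = 27.3887 deg
(Earth-central angle = 90 - nadir - el = 52.4113 deg)

27.3887 degrees


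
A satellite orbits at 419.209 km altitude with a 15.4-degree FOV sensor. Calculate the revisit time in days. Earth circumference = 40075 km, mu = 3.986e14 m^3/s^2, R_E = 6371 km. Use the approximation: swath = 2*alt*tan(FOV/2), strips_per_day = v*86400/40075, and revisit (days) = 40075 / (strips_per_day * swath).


swath = 2*419.209*tan(0.1343904) = 113.3586 km
v = sqrt(mu/r) = 7661.7341 m/s = 7.6617 km/s
strips/day = v*86400/40075 = 7.6617*86400/40075 = 16.5184
coverage/day = strips * swath = 16.5184 * 113.3586 = 1872.4991 km
revisit = 40075 / 1872.4991 = 21.4019 days

21.4019 days


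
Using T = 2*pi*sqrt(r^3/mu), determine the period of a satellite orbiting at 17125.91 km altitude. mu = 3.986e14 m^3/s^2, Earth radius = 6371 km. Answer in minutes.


r = 23496.9100 km = 2.349691e+07 m
T = 2*pi*sqrt(r^3/mu) = 2*pi*sqrt(1.2972756e+22 / 3.986e14)
T = 35844.8982 s = 597.4150 min

597.4150 minutes


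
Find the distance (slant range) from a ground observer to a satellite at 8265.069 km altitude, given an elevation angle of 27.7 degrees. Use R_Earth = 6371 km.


h = 8265.069 km, el = 27.7 deg
d = -R_E*sin(el) + sqrt((R_E*sin(el))^2 + 2*R_E*h + h^2)
d = -6371.0000*sin(0.4834562) + sqrt((6371.0000*0.464842)^2 + 2*6371.0000*8265.069 + 8265.069^2)
d = 10543.8757 km

10543.8757 km


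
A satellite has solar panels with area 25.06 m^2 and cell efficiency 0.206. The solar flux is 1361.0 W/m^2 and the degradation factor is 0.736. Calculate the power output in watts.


P = area * eta * S * degradation
P = 25.06 * 0.206 * 1361.0 * 0.736
P = 5171.1154 W

5171.1154 W


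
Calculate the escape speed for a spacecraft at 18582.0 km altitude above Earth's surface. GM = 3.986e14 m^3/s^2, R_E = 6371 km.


r = 6371.0 + 18582.0 = 24953.0000 km = 2.4953e+07 m
v_esc = sqrt(2*mu/r) = sqrt(2*3.986e14 / 2.4953e+07)
v_esc = 5652.2617 m/s = 5.6523 km/s

5.6523 km/s


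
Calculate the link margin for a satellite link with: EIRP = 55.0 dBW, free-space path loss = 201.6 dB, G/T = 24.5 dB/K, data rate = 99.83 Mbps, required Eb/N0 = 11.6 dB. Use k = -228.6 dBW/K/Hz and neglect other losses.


C/N0 = EIRP - FSPL + G/T - k = 55.0 - 201.6 + 24.5 - (-228.6)
C/N0 = 106.5000 dB-Hz
R_b = 99.83 Mbps = 9.983e+07 bps -> 10*log10(R_b) = 79.9926 dB-Hz
Eb/N0 = C/N0 - 10*log10(R_b) = 106.5000 - 79.9926 = 26.5074 dB
Margin = Eb/N0 - Eb/N0_req = 26.5074 - 11.6 = 14.9074 dB (link closes)

14.9074 dB


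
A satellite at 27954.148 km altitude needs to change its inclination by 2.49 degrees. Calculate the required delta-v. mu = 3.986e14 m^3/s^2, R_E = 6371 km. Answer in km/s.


r = 34325.1480 km = 3.4325148e+07 m
V = sqrt(mu/r) = 3407.7085 m/s
di = 2.49 deg = 0.0434587 rad
dV = 2*V*sin(di/2) = 2*3407.7085*sin(0.02172935)
dV = 148.0829 m/s = 0.1480829 km/s

0.1481 km/s


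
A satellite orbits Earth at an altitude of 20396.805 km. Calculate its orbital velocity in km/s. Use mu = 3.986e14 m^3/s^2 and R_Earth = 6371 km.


r = R_E + alt = 6371.0 + 20396.805 = 26767.8050 km = 2.6767805e+07 m
v = sqrt(mu/r) = sqrt(3.986e14 / 2.6767805e+07) = 3858.8888 m/s = 3.8589 km/s

3.8589 km/s


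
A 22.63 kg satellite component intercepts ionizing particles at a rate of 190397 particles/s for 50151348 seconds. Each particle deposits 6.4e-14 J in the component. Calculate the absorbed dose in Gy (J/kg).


Total energy deposited = rate * time * E_per
  = 190397 * 50151348 * 6.4e-14 = 0.6111146 J
Dose = E_total / mass = 0.6111146 / 22.63
Dose = 0.02700462 Gy

0.0270 Gy


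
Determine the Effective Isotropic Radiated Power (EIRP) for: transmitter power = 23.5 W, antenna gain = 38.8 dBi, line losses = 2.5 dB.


Pt = 23.5 W = 13.7107 dBW
EIRP = Pt_dBW + Gt - losses = 13.7107 + 38.8 - 2.5 = 50.0107 dBW

50.0107 dBW


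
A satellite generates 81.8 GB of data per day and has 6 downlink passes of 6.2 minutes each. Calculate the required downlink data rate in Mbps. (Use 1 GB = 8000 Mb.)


total contact time = 6 * 6.2 * 60 = 2232.0000 s
data = 81.8 GB = 654400.0000 Mb
rate = 654400.0000 / 2232.0000 = 293.1900 Mbps

293.1900 Mbps


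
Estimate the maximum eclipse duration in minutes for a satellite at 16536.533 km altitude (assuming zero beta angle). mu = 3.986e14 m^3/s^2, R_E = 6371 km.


r = 22907.5330 km
T = 575.0789 min
Eclipse fraction = arcsin(R_E/r)/pi = arcsin(6371.0000/22907.5330)/pi
= arcsin(0.2781181)/pi = 0.08971067
Eclipse duration = 0.08971067 * 575.0789 = 51.5907 min

51.5907 minutes


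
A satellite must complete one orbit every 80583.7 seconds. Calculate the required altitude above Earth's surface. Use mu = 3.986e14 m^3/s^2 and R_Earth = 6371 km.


T = 80583.7 s
r = (mu*T^2/(4*pi^2))^(1/3) = (3.986e14 * 80583.7^2 / (4*pi^2))^(1/3)
r = 4.0323417e+07 m = 40323.4165 km
alt = r - R_E = 40323.4165 - 6371 = 33952.4165 km

33952.4165 km


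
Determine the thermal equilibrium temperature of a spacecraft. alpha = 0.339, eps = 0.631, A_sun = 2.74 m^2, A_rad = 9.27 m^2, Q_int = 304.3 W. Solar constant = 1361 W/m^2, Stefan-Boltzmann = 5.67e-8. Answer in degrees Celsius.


Numerator = alpha*S*A_sun + Q_int = 0.339*1361*2.74 + 304.3 = 1568.4785 W
Denominator = eps*sigma*A_rad = 0.631*5.67e-8*9.27 = 3.3165928e-07 W/K^4
T^4 = 4.7291861e+09 K^4
T = 262.2386 K = -10.9114 C

-10.9114 degrees Celsius


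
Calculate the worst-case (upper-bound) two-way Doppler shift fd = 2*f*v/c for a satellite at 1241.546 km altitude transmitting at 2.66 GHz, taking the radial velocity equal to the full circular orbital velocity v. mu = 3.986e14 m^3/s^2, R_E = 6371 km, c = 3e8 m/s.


r = 7.612546e+06 m
v = sqrt(mu/r) = 7236.0854 m/s (worst-case radial velocity)
f = 2.66 GHz = 2.66e+09 Hz
fd = 2*f*v/c = 2*2.66e+09*7236.0854/3.0e+08
fd = 128319.9140 Hz

128319.9140 Hz


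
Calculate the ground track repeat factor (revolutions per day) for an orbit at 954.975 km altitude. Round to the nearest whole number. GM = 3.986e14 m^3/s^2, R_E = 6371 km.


r = 7.325975e+06 m
T = 2*pi*sqrt(r^3/mu) = 6240.3561 s = 104.0059 min
revs/day = 1440 / 104.0059 = 13.8454
Rounded: 14 revolutions per day

14 revolutions per day


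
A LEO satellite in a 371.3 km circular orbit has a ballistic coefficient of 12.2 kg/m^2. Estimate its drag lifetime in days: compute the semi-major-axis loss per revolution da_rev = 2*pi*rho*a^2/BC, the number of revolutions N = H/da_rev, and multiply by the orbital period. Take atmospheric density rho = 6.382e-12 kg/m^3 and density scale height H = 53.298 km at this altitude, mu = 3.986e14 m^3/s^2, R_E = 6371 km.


a = R_E + alt = 6742.3000 km = 6.7423e+06 m
da_rev = 2*pi*rho*a^2/BC = 2*pi*6.382e-12*(6.7423e+06)^2/12.2 = 149.414582 m per revolution
N = H/da_rev = 53298.0000 m / 149.414582 m = 356.7122 revolutions
P = 2*pi*sqrt(a^3/mu) = 5509.6414 s
lifetime = N*P = 356.7122 * 5509.6414 = 1.9653561e+06 s = 22.7472 days

22.7472 days


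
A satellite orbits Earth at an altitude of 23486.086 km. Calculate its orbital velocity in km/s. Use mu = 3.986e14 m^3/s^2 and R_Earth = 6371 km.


r = R_E + alt = 6371.0 + 23486.086 = 29857.0860 km = 2.9857086e+07 m
v = sqrt(mu/r) = sqrt(3.986e14 / 2.9857086e+07) = 3653.8014 m/s = 3.6538 km/s

3.6538 km/s


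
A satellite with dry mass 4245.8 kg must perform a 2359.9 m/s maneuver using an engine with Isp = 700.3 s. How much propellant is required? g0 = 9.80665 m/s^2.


ve = Isp * g0 = 700.3 * 9.80665 = 6867.596995 m/s
mass ratio = exp(dv/ve) = exp(2359.9/6867.596995) = 1.41005428
m_prop = m_dry * (mr - 1) = 4245.8 * (1.41005428 - 1)
m_prop = 1741.0085 kg

1741.0085 kg


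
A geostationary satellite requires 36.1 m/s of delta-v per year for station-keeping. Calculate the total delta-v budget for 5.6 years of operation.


dV = rate * years = 36.1 * 5.6
dV = 202.1600 m/s

202.1600 m/s


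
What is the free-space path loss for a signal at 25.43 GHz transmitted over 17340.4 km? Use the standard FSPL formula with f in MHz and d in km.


f = 25.43 GHz = 25430.0000 MHz
d = 17340.4 km
FSPL = 32.44 + 20*log10(25430.0000) + 20*log10(17340.4)
FSPL = 32.44 + 88.1069 + 84.7812
FSPL = 205.3281 dB

205.3281 dB


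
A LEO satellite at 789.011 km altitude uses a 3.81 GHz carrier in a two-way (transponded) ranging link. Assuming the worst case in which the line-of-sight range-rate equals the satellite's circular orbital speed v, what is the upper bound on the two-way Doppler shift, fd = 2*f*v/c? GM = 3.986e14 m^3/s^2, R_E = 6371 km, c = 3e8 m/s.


r = 7.160011e+06 m
v = sqrt(mu/r) = 7461.2536 m/s (worst-case radial velocity)
f = 3.81 GHz = 3.81e+09 Hz
fd = 2*f*v/c = 2*3.81e+09*7461.2536/3.0e+08
fd = 189515.8419 Hz

189515.8419 Hz


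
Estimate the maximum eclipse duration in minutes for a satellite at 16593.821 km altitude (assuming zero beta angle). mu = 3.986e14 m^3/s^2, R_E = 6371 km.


r = 22964.8210 km
T = 577.2375 min
Eclipse fraction = arcsin(R_E/r)/pi = arcsin(6371.0000/22964.8210)/pi
= arcsin(0.2774243)/pi = 0.08948078
Eclipse duration = 0.08948078 * 577.2375 = 51.6517 min

51.6517 minutes


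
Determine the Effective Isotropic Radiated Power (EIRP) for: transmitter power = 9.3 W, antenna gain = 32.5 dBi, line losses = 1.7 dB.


Pt = 9.3 W = 9.6848 dBW
EIRP = Pt_dBW + Gt - losses = 9.6848 + 32.5 - 1.7 = 40.4848 dBW

40.4848 dBW


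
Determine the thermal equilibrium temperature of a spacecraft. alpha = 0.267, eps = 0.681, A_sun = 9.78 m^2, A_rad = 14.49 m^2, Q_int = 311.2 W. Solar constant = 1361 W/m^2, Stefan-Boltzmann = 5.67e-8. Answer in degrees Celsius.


Numerator = alpha*S*A_sun + Q_int = 0.267*1361*9.78 + 311.2 = 3865.1249 W
Denominator = eps*sigma*A_rad = 0.681*5.67e-8*14.49 = 5.5949802e-07 W/K^4
T^4 = 6.9082011e+09 K^4
T = 288.2977 K = 15.1477 C

15.1477 degrees Celsius


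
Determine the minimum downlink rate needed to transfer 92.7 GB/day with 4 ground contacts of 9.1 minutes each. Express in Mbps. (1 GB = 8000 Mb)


total contact time = 4 * 9.1 * 60 = 2184.0000 s
data = 92.7 GB = 741600.0000 Mb
rate = 741600.0000 / 2184.0000 = 339.5604 Mbps

339.5604 Mbps


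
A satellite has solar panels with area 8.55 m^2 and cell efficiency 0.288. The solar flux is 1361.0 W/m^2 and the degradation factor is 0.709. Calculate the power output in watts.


P = area * eta * S * degradation
P = 8.55 * 0.288 * 1361.0 * 0.709
P = 2376.0904 W

2376.0904 W


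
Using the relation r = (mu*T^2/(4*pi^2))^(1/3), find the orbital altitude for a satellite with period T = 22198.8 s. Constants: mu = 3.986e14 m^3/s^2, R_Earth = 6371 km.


T = 22198.8 s
r = (mu*T^2/(4*pi^2))^(1/3) = (3.986e14 * 22198.8^2 / (4*pi^2))^(1/3)
r = 1.7071782e+07 m = 17071.7818 km
alt = r - R_E = 17071.7818 - 6371 = 10700.7818 km

10700.7818 km


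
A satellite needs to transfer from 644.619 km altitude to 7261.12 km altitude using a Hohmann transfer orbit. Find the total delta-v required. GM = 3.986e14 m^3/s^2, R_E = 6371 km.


r1 = 7015.6190 km = 7.015619e+06 m
r2 = 13632.1200 km = 1.363212e+07 m
dv1 = sqrt(mu/r1)*(sqrt(2*r2/(r1+r2)) - 1) = 1123.9151 m/s
dv2 = sqrt(mu/r2)*(1 - sqrt(2*r1/(r1+r2))) = 949.8054 m/s
total dv = |dv1| + |dv2| = 1123.9151 + 949.8054 = 2073.7205 m/s = 2.0737 km/s

2.0737 km/s


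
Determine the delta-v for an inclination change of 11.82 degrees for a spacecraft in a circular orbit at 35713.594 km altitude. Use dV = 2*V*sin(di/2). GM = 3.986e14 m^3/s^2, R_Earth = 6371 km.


r = 42084.5940 km = 4.2084594e+07 m
V = sqrt(mu/r) = 3077.5639 m/s
di = 11.82 deg = 0.2062979 rad
dV = 2*V*sin(di/2) = 2*3077.5639*sin(0.103149)
dV = 633.7698 m/s = 0.6337698 km/s

0.6338 km/s


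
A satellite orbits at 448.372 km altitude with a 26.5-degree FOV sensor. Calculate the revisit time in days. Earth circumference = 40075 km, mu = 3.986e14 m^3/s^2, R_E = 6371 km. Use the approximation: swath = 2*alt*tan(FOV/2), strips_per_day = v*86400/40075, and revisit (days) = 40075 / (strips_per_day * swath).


swath = 2*448.372*tan(0.2312561) = 211.1552 km
v = sqrt(mu/r) = 7645.3339 m/s = 7.6453 km/s
strips/day = v*86400/40075 = 7.6453*86400/40075 = 16.4830
coverage/day = strips * swath = 16.4830 * 211.1552 = 3480.4742 km
revisit = 40075 / 3480.4742 = 11.5142 days

11.5142 days


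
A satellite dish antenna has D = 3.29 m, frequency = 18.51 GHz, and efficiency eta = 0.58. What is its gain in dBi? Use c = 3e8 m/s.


lambda = c/f = 3e8 / 1.851e+10 = 0.01620746 m
G = eta*(pi*D/lambda)^2 = 0.58*(pi*3.29/0.01620746)^2
G = 235879.3177 (linear)
G = 10*log10(235879.3177) = 53.7269 dBi

53.7269 dBi
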